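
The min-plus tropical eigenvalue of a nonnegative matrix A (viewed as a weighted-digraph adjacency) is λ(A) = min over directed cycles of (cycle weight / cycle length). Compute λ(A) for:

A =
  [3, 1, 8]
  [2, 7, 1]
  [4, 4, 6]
λ(A) = 3/2

Enumerate directed cycles and compute their means (weight / length). Sample:
  cycle 0 → 0: weight = 3, length = 1, mean = 3/1 ≈ 3.000
  cycle 1 → 1: weight = 7, length = 1, mean = 7/1 ≈ 7.000
  cycle 2 → 2: weight = 6, length = 1, mean = 6/1 ≈ 6.000
  cycle 0 → 1 → 0: weight = 3, length = 2, mean = 3/2 ≈ 1.500
  cycle 0 → 2 → 0: weight = 12, length = 2, mean = 12/2 ≈ 6.000
  cycle 1 → 0 → 1: weight = 3, length = 2, mean = 3/2 ≈ 1.500
Minimum mean = 1.500, attained e.g. along the cycle 0 → 1 → 0 with weight 3 and length 2. So λ(A) = 3/2 = 3/2.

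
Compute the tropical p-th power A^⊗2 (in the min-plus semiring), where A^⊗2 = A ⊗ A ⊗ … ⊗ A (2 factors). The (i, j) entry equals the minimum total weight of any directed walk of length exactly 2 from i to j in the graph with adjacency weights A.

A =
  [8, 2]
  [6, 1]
A^⊗2 =
  [8, 3]
  [7, 2]

Each entry (A^⊗2)_ij equals the minimum over all length-2 walks i = v_0 → v_1 → … → v_2 = j of Σ_t A[v_t][v_{t+1}]. For example, for (i, j) = (0, 1) we minimise over 2 possible intermediate vertex sequences; the minimum is 3, attained along the walk 0 → 1 → 1.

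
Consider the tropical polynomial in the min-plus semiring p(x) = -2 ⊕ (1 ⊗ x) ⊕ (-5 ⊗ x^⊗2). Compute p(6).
p(6) = -2

A tropical monomial a ⊗ x^⊗i evaluates to a + i · x. Evaluating each term at x = 6:
  Term 0 contributes -2 + 0 · 6 = -2
  Term 1 contributes 1 + 1 · 6 = 7
  Term 2 contributes -5 + 2 · 6 = 7
p(6) = ⊕ of these = min[-2, 7, 7] = -2.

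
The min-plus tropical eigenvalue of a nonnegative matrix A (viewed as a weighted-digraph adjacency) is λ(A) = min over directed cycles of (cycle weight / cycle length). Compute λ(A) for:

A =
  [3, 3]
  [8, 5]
λ(A) = 3

Enumerate directed cycles and compute their means (weight / length). Sample:
  cycle 0 → 0: weight = 3, length = 1, mean = 3/1 ≈ 3.000
  cycle 1 → 1: weight = 5, length = 1, mean = 5/1 ≈ 5.000
  cycle 0 → 1 → 0: weight = 11, length = 2, mean = 11/2 ≈ 5.500
  cycle 1 → 0 → 1: weight = 11, length = 2, mean = 11/2 ≈ 5.500
Minimum mean = 3.000, attained e.g. along the cycle 0 → 0 with weight 3 and length 1. So λ(A) = 3/1 = 3.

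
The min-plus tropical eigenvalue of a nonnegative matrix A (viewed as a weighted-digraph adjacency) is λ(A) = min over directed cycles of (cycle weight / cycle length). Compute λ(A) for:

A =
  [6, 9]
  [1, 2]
λ(A) = 2

Enumerate directed cycles and compute their means (weight / length). Sample:
  cycle 0 → 0: weight = 6, length = 1, mean = 6/1 ≈ 6.000
  cycle 1 → 1: weight = 2, length = 1, mean = 2/1 ≈ 2.000
  cycle 0 → 1 → 0: weight = 10, length = 2, mean = 10/2 ≈ 5.000
  cycle 1 → 0 → 1: weight = 10, length = 2, mean = 10/2 ≈ 5.000
Minimum mean = 2.000, attained e.g. along the cycle 1 → 1 with weight 2 and length 1. So λ(A) = 2/1 = 2.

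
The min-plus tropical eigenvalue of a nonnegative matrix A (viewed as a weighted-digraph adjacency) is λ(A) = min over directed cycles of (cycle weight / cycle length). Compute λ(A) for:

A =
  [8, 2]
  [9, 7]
λ(A) = 11/2

Enumerate directed cycles and compute their means (weight / length). Sample:
  cycle 0 → 0: weight = 8, length = 1, mean = 8/1 ≈ 8.000
  cycle 1 → 1: weight = 7, length = 1, mean = 7/1 ≈ 7.000
  cycle 0 → 1 → 0: weight = 11, length = 2, mean = 11/2 ≈ 5.500
  cycle 1 → 0 → 1: weight = 11, length = 2, mean = 11/2 ≈ 5.500
Minimum mean = 5.500, attained e.g. along the cycle 0 → 1 → 0 with weight 11 and length 2. So λ(A) = 11/2 = 11/2.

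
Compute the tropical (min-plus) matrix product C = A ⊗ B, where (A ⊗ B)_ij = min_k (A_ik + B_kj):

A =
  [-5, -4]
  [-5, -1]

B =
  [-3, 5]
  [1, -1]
A ⊗ B =
  [-8, -5]
  [-8, -2]

Apply the min-plus product entry-by-entry:
  C[0][0] = min over k of (A[0][0] + B[0][0] = -5 + -3 = -8, A[0][1] + B[1][0] = -4 + 1 = -3) = -8 (attained at k = 0)
  C[0][1] = min over k of (A[0][0] + B[0][1] = -5 + 5 = 0, A[0][1] + B[1][1] = -4 + -1 = -5) = -5 (attained at k = 1)
  C[1][0] = min over k of (A[1][0] + B[0][0] = -5 + -3 = -8, A[1][1] + B[1][0] = -1 + 1 = 0) = -8 (attained at k = 0)
  C[1][1] = min over k of (A[1][0] + B[0][1] = -5 + 5 = 0, A[1][1] + B[1][1] = -1 + -1 = -2) = -2 (attained at k = 1)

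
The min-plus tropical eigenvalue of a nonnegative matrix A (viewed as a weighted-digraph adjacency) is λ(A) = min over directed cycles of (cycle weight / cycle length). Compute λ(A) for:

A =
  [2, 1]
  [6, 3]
λ(A) = 2

Enumerate directed cycles and compute their means (weight / length). Sample:
  cycle 0 → 0: weight = 2, length = 1, mean = 2/1 ≈ 2.000
  cycle 1 → 1: weight = 3, length = 1, mean = 3/1 ≈ 3.000
  cycle 0 → 1 → 0: weight = 7, length = 2, mean = 7/2 ≈ 3.500
  cycle 1 → 0 → 1: weight = 7, length = 2, mean = 7/2 ≈ 3.500
Minimum mean = 2.000, attained e.g. along the cycle 0 → 0 with weight 2 and length 1. So λ(A) = 2/1 = 2.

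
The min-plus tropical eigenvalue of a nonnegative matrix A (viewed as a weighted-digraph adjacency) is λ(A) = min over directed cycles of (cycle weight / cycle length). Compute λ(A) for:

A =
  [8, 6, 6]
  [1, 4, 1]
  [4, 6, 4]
λ(A) = 7/2

Enumerate directed cycles and compute their means (weight / length). Sample:
  cycle 0 → 0: weight = 8, length = 1, mean = 8/1 ≈ 8.000
  cycle 1 → 1: weight = 4, length = 1, mean = 4/1 ≈ 4.000
  cycle 2 → 2: weight = 4, length = 1, mean = 4/1 ≈ 4.000
  cycle 0 → 1 → 0: weight = 7, length = 2, mean = 7/2 ≈ 3.500
  cycle 0 → 2 → 0: weight = 10, length = 2, mean = 10/2 ≈ 5.000
  cycle 1 → 0 → 1: weight = 7, length = 2, mean = 7/2 ≈ 3.500
Minimum mean = 3.500, attained e.g. along the cycle 0 → 1 → 0 with weight 7 and length 2. So λ(A) = 7/2 = 7/2.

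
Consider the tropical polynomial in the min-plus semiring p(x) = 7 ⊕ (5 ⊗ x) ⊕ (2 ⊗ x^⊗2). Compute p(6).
p(6) = 7

A tropical monomial a ⊗ x^⊗i evaluates to a + i · x. Evaluating each term at x = 6:
  Term 0 contributes 7 + 0 · 6 = 7
  Term 1 contributes 5 + 1 · 6 = 11
  Term 2 contributes 2 + 2 · 6 = 14
p(6) = ⊕ of these = min[7, 11, 14] = 7.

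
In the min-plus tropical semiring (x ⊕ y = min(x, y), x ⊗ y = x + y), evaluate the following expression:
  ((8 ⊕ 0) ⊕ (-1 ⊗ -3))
((8 ⊕ 0) ⊕ (-1 ⊗ -3)) = -4

Expand innermost to outermost. Recall ⊕ takes the minimum of its arguments and ⊗ takes their sum. Working out the expression ((8 ⊕ 0) ⊕ (-1 ⊗ -3)) gives -4.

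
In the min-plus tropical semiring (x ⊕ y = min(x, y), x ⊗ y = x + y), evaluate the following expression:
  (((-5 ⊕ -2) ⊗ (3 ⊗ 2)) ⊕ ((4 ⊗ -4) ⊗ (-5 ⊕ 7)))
(((-5 ⊕ -2) ⊗ (3 ⊗ 2)) ⊕ ((4 ⊗ -4) ⊗ (-5 ⊕ 7))) = -5

Expand innermost to outermost. Recall ⊕ takes the minimum of its arguments and ⊗ takes their sum. Working out the expression (((-5 ⊕ -2) ⊗ (3 ⊗ 2)) ⊕ ((4 ⊗ -4) ⊗ (-5 ⊕ 7))) gives -5.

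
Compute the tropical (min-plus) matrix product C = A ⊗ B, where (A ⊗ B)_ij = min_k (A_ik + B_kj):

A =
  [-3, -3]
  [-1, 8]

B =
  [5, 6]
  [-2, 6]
A ⊗ B =
  [-5, 3]
  [4, 5]

Apply the min-plus product entry-by-entry:
  C[0][0] = min over k of (A[0][0] + B[0][0] = -3 + 5 = 2, A[0][1] + B[1][0] = -3 + -2 = -5) = -5 (attained at k = 1)
  C[0][1] = min over k of (A[0][0] + B[0][1] = -3 + 6 = 3, A[0][1] + B[1][1] = -3 + 6 = 3) = 3 (attained at k = 0)
  C[1][0] = min over k of (A[1][0] + B[0][0] = -1 + 5 = 4, A[1][1] + B[1][0] = 8 + -2 = 6) = 4 (attained at k = 0)
  C[1][1] = min over k of (A[1][0] + B[0][1] = -1 + 6 = 5, A[1][1] + B[1][1] = 8 + 6 = 14) = 5 (attained at k = 0)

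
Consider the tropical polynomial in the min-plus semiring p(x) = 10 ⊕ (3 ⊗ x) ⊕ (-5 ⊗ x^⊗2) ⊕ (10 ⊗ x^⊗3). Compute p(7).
p(7) = 9

A tropical monomial a ⊗ x^⊗i evaluates to a + i · x. Evaluating each term at x = 7:
  Term 0 contributes 10 + 0 · 7 = 10
  Term 1 contributes 3 + 1 · 7 = 10
  Term 2 contributes -5 + 2 · 7 = 9
  Term 3 contributes 10 + 3 · 7 = 31
p(7) = ⊕ of these = min[10, 10, 9, 31] = 9.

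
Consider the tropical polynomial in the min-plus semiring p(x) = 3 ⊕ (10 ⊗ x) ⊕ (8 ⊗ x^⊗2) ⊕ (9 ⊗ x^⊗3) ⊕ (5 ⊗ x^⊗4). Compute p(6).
p(6) = 3

A tropical monomial a ⊗ x^⊗i evaluates to a + i · x. Evaluating each term at x = 6:
  Term 0 contributes 3 + 0 · 6 = 3
  Term 1 contributes 10 + 1 · 6 = 16
  Term 2 contributes 8 + 2 · 6 = 20
  Term 3 contributes 9 + 3 · 6 = 27
  Term 4 contributes 5 + 4 · 6 = 29
p(6) = ⊕ of these = min[3, 16, 20, 27, 29] = 3.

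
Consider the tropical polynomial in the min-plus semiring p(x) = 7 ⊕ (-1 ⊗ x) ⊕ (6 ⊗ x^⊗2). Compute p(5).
p(5) = 4

A tropical monomial a ⊗ x^⊗i evaluates to a + i · x. Evaluating each term at x = 5:
  Term 0 contributes 7 + 0 · 5 = 7
  Term 1 contributes -1 + 1 · 5 = 4
  Term 2 contributes 6 + 2 · 5 = 16
p(5) = ⊕ of these = min[7, 4, 16] = 4.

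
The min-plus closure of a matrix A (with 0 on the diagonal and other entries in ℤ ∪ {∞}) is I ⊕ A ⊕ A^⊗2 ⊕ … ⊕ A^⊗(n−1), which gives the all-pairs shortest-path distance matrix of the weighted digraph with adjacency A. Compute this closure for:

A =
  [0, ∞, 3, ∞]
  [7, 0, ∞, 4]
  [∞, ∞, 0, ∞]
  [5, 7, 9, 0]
Closure =
  [0, ∞, 3, ∞]
  [7, 0, 10, 4]
  [∞, ∞, 0, ∞]
  [5, 7, 8, 0]

This is the Floyd-Warshall all-pairs shortest-path computation. For each intermediate vertex k = 0, 1, …, 3, update dist[i][j] ← min(dist[i][j], dist[i][k] + dist[k][j]). The final matrix gives, for each (i, j), the minimum total weight of any directed path from i to j (possibly empty when i = j).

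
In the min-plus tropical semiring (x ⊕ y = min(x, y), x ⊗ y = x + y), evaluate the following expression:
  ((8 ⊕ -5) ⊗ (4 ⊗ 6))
((8 ⊕ -5) ⊗ (4 ⊗ 6)) = 5

Expand innermost to outermost. Recall ⊕ takes the minimum of its arguments and ⊗ takes their sum. Working out the expression ((8 ⊕ -5) ⊗ (4 ⊗ 6)) gives 5.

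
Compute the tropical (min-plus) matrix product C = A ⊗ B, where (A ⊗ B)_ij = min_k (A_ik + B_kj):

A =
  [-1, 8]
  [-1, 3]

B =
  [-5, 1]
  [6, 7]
A ⊗ B =
  [-6, 0]
  [-6, 0]

Apply the min-plus product entry-by-entry:
  C[0][0] = min over k of (A[0][0] + B[0][0] = -1 + -5 = -6, A[0][1] + B[1][0] = 8 + 6 = 14) = -6 (attained at k = 0)
  C[0][1] = min over k of (A[0][0] + B[0][1] = -1 + 1 = 0, A[0][1] + B[1][1] = 8 + 7 = 15) = 0 (attained at k = 0)
  C[1][0] = min over k of (A[1][0] + B[0][0] = -1 + -5 = -6, A[1][1] + B[1][0] = 3 + 6 = 9) = -6 (attained at k = 0)
  C[1][1] = min over k of (A[1][0] + B[0][1] = -1 + 1 = 0, A[1][1] + B[1][1] = 3 + 7 = 10) = 0 (attained at k = 0)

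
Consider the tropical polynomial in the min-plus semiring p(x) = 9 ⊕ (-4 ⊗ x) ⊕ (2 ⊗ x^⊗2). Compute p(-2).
p(-2) = -6

A tropical monomial a ⊗ x^⊗i evaluates to a + i · x. Evaluating each term at x = -2:
  Term 0 contributes 9 + 0 · -2 = 9
  Term 1 contributes -4 + 1 · -2 = -6
  Term 2 contributes 2 + 2 · -2 = -2
p(-2) = ⊕ of these = min[9, -6, -2] = -6.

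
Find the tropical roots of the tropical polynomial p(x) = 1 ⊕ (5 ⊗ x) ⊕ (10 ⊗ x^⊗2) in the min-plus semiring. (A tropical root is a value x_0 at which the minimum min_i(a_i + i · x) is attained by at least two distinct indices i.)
Roots: {-5, -4}

Each tropical root is a break point of the lower envelope of the lines y = a_i + i · x (there are 3 lines, with slopes 0, 1, ..., 2). Only the lines that attain the minimum somewhere contribute to roots; other lines are dominated. Here the surviving (envelope) indices are i = 2, i = 1, i = 0.
Intersections between consecutive envelope lines give the roots: for adjacent envelope indices i < j the intersection is x = (a_i − a_j) / (j − i). Reading off the sorted break points: {-5, -4}.
Verification: at each break x_0, at least two indices attain the minimum of min_i(a_i + i · x_0).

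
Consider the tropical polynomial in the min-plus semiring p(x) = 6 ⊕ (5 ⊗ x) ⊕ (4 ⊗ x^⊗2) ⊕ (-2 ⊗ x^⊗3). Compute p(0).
p(0) = -2

A tropical monomial a ⊗ x^⊗i evaluates to a + i · x. Evaluating each term at x = 0:
  Term 0 contributes 6 + 0 · 0 = 6
  Term 1 contributes 5 + 1 · 0 = 5
  Term 2 contributes 4 + 2 · 0 = 4
  Term 3 contributes -2 + 3 · 0 = -2
p(0) = ⊕ of these = min[6, 5, 4, -2] = -2.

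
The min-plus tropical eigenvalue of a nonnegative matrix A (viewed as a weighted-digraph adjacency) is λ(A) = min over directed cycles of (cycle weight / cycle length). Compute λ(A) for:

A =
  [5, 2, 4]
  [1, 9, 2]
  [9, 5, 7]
λ(A) = 3/2

Enumerate directed cycles and compute their means (weight / length). Sample:
  cycle 0 → 0: weight = 5, length = 1, mean = 5/1 ≈ 5.000
  cycle 1 → 1: weight = 9, length = 1, mean = 9/1 ≈ 9.000
  cycle 2 → 2: weight = 7, length = 1, mean = 7/1 ≈ 7.000
  cycle 0 → 1 → 0: weight = 3, length = 2, mean = 3/2 ≈ 1.500
  cycle 0 → 2 → 0: weight = 13, length = 2, mean = 13/2 ≈ 6.500
  cycle 1 → 0 → 1: weight = 3, length = 2, mean = 3/2 ≈ 1.500
Minimum mean = 1.500, attained e.g. along the cycle 0 → 1 → 0 with weight 3 and length 2. So λ(A) = 3/2 = 3/2.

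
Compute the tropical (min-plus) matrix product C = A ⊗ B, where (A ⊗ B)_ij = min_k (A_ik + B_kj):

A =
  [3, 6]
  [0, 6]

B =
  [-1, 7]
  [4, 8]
A ⊗ B =
  [2, 10]
  [-1, 7]

Apply the min-plus product entry-by-entry:
  C[0][0] = min over k of (A[0][0] + B[0][0] = 3 + -1 = 2, A[0][1] + B[1][0] = 6 + 4 = 10) = 2 (attained at k = 0)
  C[0][1] = min over k of (A[0][0] + B[0][1] = 3 + 7 = 10, A[0][1] + B[1][1] = 6 + 8 = 14) = 10 (attained at k = 0)
  C[1][0] = min over k of (A[1][0] + B[0][0] = 0 + -1 = -1, A[1][1] + B[1][0] = 6 + 4 = 10) = -1 (attained at k = 0)
  C[1][1] = min over k of (A[1][0] + B[0][1] = 0 + 7 = 7, A[1][1] + B[1][1] = 6 + 8 = 14) = 7 (attained at k = 0)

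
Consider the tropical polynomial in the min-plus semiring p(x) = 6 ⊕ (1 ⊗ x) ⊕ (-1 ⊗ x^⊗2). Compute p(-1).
p(-1) = -3

A tropical monomial a ⊗ x^⊗i evaluates to a + i · x. Evaluating each term at x = -1:
  Term 0 contributes 6 + 0 · -1 = 6
  Term 1 contributes 1 + 1 · -1 = 0
  Term 2 contributes -1 + 2 · -1 = -3
p(-1) = ⊕ of these = min[6, 0, -3] = -3.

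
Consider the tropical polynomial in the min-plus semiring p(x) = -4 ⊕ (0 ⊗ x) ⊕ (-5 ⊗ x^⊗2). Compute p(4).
p(4) = -4

A tropical monomial a ⊗ x^⊗i evaluates to a + i · x. Evaluating each term at x = 4:
  Term 0 contributes -4 + 0 · 4 = -4
  Term 1 contributes 0 + 1 · 4 = 4
  Term 2 contributes -5 + 2 · 4 = 3
p(4) = ⊕ of these = min[-4, 4, 3] = -4.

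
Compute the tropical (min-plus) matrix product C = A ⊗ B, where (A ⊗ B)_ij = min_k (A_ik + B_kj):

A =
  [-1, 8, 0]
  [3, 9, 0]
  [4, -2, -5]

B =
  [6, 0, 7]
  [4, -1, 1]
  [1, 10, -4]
A ⊗ B =
  [1, -1, -4]
  [1, 3, -4]
  [-4, -3, -9]

Apply the min-plus product entry-by-entry:
  C[0][0] = min over k of (A[0][0] + B[0][0] = -1 + 6 = 5, A[0][1] + B[1][0] = 8 + 4 = 12, A[0][2] + B[2][0] = 0 + 1 = 1) = 1 (attained at k = 2)
  C[0][1] = min over k of (A[0][0] + B[0][1] = -1 + 0 = -1, A[0][1] + B[1][1] = 8 + -1 = 7, A[0][2] + B[2][1] = 0 + 10 = 10) = -1 (attained at k = 0)
  C[0][2] = min over k of (A[0][0] + B[0][2] = -1 + 7 = 6, A[0][1] + B[1][2] = 8 + 1 = 9, A[0][2] + B[2][2] = 0 + -4 = -4) = -4 (attained at k = 2)
  C[1][0] = min over k of (A[1][0] + B[0][0] = 3 + 6 = 9, A[1][1] + B[1][0] = 9 + 4 = 13, A[1][2] + B[2][0] = 0 + 1 = 1) = 1 (attained at k = 2)
  C[1][1] = min over k of (A[1][0] + B[0][1] = 3 + 0 = 3, A[1][1] + B[1][1] = 9 + -1 = 8, A[1][2] + B[2][1] = 0 + 10 = 10) = 3 (attained at k = 0)
  C[1][2] = min over k of (A[1][0] + B[0][2] = 3 + 7 = 10, A[1][1] + B[1][2] = 9 + 1 = 10, A[1][2] + B[2][2] = 0 + -4 = -4) = -4 (attained at k = 2)
  C[2][0] = min over k of (A[2][0] + B[0][0] = 4 + 6 = 10, A[2][1] + B[1][0] = -2 + 4 = 2, A[2][2] + B[2][0] = -5 + 1 = -4) = -4 (attained at k = 2)
  C[2][1] = min over k of (A[2][0] + B[0][1] = 4 + 0 = 4, A[2][1] + B[1][1] = -2 + -1 = -3, A[2][2] + B[2][1] = -5 + 10 = 5) = -3 (attained at k = 1)
  C[2][2] = min over k of (A[2][0] + B[0][2] = 4 + 7 = 11, A[2][1] + B[1][2] = -2 + 1 = -1, A[2][2] + B[2][2] = -5 + -4 = -9) = -9 (attained at k = 2)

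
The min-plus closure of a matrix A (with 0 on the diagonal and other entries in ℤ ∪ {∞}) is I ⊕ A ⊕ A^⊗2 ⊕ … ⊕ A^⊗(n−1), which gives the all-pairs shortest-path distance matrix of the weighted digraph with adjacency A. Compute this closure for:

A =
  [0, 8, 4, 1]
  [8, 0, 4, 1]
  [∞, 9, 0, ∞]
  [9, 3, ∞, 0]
Closure =
  [0, 4, 4, 1]
  [8, 0, 4, 1]
  [17, 9, 0, 10]
  [9, 3, 7, 0]

This is the Floyd-Warshall all-pairs shortest-path computation. For each intermediate vertex k = 0, 1, …, 3, update dist[i][j] ← min(dist[i][j], dist[i][k] + dist[k][j]). The final matrix gives, for each (i, j), the minimum total weight of any directed path from i to j (possibly empty when i = j).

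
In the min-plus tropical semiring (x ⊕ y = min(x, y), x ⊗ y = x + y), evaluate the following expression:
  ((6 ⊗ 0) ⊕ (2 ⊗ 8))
((6 ⊗ 0) ⊕ (2 ⊗ 8)) = 6

Expand innermost to outermost. Recall ⊕ takes the minimum of its arguments and ⊗ takes their sum. Working out the expression ((6 ⊗ 0) ⊕ (2 ⊗ 8)) gives 6.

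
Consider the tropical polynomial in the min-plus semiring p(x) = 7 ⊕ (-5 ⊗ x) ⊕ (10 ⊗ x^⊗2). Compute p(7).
p(7) = 2

A tropical monomial a ⊗ x^⊗i evaluates to a + i · x. Evaluating each term at x = 7:
  Term 0 contributes 7 + 0 · 7 = 7
  Term 1 contributes -5 + 1 · 7 = 2
  Term 2 contributes 10 + 2 · 7 = 24
p(7) = ⊕ of these = min[7, 2, 24] = 2.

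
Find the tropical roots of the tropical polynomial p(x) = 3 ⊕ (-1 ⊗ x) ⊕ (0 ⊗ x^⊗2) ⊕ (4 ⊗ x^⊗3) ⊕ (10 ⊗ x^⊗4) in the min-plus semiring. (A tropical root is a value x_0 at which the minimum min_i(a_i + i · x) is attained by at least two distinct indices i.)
Roots: {-6, -4, -1, 4}

Each tropical root is a break point of the lower envelope of the lines y = a_i + i · x (there are 5 lines, with slopes 0, 1, ..., 4). Only the lines that attain the minimum somewhere contribute to roots; other lines are dominated. Here the surviving (envelope) indices are i = 4, i = 3, i = 2, i = 1, i = 0.
Intersections between consecutive envelope lines give the roots: for adjacent envelope indices i < j the intersection is x = (a_i − a_j) / (j − i). Reading off the sorted break points: {-6, -4, -1, 4}.
Verification: at each break x_0, at least two indices attain the minimum of min_i(a_i + i · x_0).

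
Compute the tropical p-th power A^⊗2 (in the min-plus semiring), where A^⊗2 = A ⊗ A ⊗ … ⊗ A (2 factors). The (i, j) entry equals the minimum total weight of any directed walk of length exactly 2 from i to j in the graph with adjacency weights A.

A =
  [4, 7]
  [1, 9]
A^⊗2 =
  [8, 11]
  [5, 8]

Each entry (A^⊗2)_ij equals the minimum over all length-2 walks i = v_0 → v_1 → … → v_2 = j of Σ_t A[v_t][v_{t+1}]. For example, for (i, j) = (0, 1) we minimise over 2 possible intermediate vertex sequences; the minimum is 11, attained along the walk 0 → 0 → 1.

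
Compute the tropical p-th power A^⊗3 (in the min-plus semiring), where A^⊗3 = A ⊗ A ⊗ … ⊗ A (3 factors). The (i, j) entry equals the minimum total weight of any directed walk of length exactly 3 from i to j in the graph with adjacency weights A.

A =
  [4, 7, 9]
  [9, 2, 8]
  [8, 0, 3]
A^⊗3 =
  [12, 11, 15]
  [13, 6, 12]
  [11, 4, 9]

Each entry (A^⊗3)_ij equals the minimum over all length-3 walks i = v_0 → v_1 → … → v_3 = j of Σ_t A[v_t][v_{t+1}]. For example, for (i, j) = (0, 2) we minimise over 9 possible intermediate vertex sequences; the minimum is 15, attained along the walk 0 → 2 → 2 → 2.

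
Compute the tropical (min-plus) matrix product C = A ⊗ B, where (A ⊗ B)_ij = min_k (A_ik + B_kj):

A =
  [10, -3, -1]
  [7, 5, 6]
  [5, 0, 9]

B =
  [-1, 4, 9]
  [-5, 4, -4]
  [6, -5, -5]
A ⊗ B =
  [-8, -6, -7]
  [0, 1, 1]
  [-5, 4, -4]

Apply the min-plus product entry-by-entry:
  C[0][0] = min over k of (A[0][0] + B[0][0] = 10 + -1 = 9, A[0][1] + B[1][0] = -3 + -5 = -8, A[0][2] + B[2][0] = -1 + 6 = 5) = -8 (attained at k = 1)
  C[0][1] = min over k of (A[0][0] + B[0][1] = 10 + 4 = 14, A[0][1] + B[1][1] = -3 + 4 = 1, A[0][2] + B[2][1] = -1 + -5 = -6) = -6 (attained at k = 2)
  C[0][2] = min over k of (A[0][0] + B[0][2] = 10 + 9 = 19, A[0][1] + B[1][2] = -3 + -4 = -7, A[0][2] + B[2][2] = -1 + -5 = -6) = -7 (attained at k = 1)
  C[1][0] = min over k of (A[1][0] + B[0][0] = 7 + -1 = 6, A[1][1] + B[1][0] = 5 + -5 = 0, A[1][2] + B[2][0] = 6 + 6 = 12) = 0 (attained at k = 1)
  C[1][1] = min over k of (A[1][0] + B[0][1] = 7 + 4 = 11, A[1][1] + B[1][1] = 5 + 4 = 9, A[1][2] + B[2][1] = 6 + -5 = 1) = 1 (attained at k = 2)
  C[1][2] = min over k of (A[1][0] + B[0][2] = 7 + 9 = 16, A[1][1] + B[1][2] = 5 + -4 = 1, A[1][2] + B[2][2] = 6 + -5 = 1) = 1 (attained at k = 1)
  C[2][0] = min over k of (A[2][0] + B[0][0] = 5 + -1 = 4, A[2][1] + B[1][0] = 0 + -5 = -5, A[2][2] + B[2][0] = 9 + 6 = 15) = -5 (attained at k = 1)
  C[2][1] = min over k of (A[2][0] + B[0][1] = 5 + 4 = 9, A[2][1] + B[1][1] = 0 + 4 = 4, A[2][2] + B[2][1] = 9 + -5 = 4) = 4 (attained at k = 1)
  C[2][2] = min over k of (A[2][0] + B[0][2] = 5 + 9 = 14, A[2][1] + B[1][2] = 0 + -4 = -4, A[2][2] + B[2][2] = 9 + -5 = 4) = -4 (attained at k = 1)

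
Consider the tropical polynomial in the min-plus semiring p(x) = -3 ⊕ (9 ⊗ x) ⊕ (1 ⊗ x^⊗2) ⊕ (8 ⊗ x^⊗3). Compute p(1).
p(1) = -3

A tropical monomial a ⊗ x^⊗i evaluates to a + i · x. Evaluating each term at x = 1:
  Term 0 contributes -3 + 0 · 1 = -3
  Term 1 contributes 9 + 1 · 1 = 10
  Term 2 contributes 1 + 2 · 1 = 3
  Term 3 contributes 8 + 3 · 1 = 11
p(1) = ⊕ of these = min[-3, 10, 3, 11] = -3.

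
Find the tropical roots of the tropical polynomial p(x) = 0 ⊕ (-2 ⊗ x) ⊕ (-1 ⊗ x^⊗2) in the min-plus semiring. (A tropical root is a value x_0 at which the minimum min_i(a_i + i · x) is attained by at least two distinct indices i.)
Roots: {-1, 2}

Each tropical root is a break point of the lower envelope of the lines y = a_i + i · x (there are 3 lines, with slopes 0, 1, ..., 2). Only the lines that attain the minimum somewhere contribute to roots; other lines are dominated. Here the surviving (envelope) indices are i = 2, i = 1, i = 0.
Intersections between consecutive envelope lines give the roots: for adjacent envelope indices i < j the intersection is x = (a_i − a_j) / (j − i). Reading off the sorted break points: {-1, 2}.
Verification: at each break x_0, at least two indices attain the minimum of min_i(a_i + i · x_0).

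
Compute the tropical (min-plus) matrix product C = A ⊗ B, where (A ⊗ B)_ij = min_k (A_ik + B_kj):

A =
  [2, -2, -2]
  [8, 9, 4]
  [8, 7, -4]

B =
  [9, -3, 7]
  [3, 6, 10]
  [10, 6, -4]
A ⊗ B =
  [1, -1, -6]
  [12, 5, 0]
  [6, 2, -8]

Apply the min-plus product entry-by-entry:
  C[0][0] = min over k of (A[0][0] + B[0][0] = 2 + 9 = 11, A[0][1] + B[1][0] = -2 + 3 = 1, A[0][2] + B[2][0] = -2 + 10 = 8) = 1 (attained at k = 1)
  C[0][1] = min over k of (A[0][0] + B[0][1] = 2 + -3 = -1, A[0][1] + B[1][1] = -2 + 6 = 4, A[0][2] + B[2][1] = -2 + 6 = 4) = -1 (attained at k = 0)
  C[0][2] = min over k of (A[0][0] + B[0][2] = 2 + 7 = 9, A[0][1] + B[1][2] = -2 + 10 = 8, A[0][2] + B[2][2] = -2 + -4 = -6) = -6 (attained at k = 2)
  C[1][0] = min over k of (A[1][0] + B[0][0] = 8 + 9 = 17, A[1][1] + B[1][0] = 9 + 3 = 12, A[1][2] + B[2][0] = 4 + 10 = 14) = 12 (attained at k = 1)
  C[1][1] = min over k of (A[1][0] + B[0][1] = 8 + -3 = 5, A[1][1] + B[1][1] = 9 + 6 = 15, A[1][2] + B[2][1] = 4 + 6 = 10) = 5 (attained at k = 0)
  C[1][2] = min over k of (A[1][0] + B[0][2] = 8 + 7 = 15, A[1][1] + B[1][2] = 9 + 10 = 19, A[1][2] + B[2][2] = 4 + -4 = 0) = 0 (attained at k = 2)
  C[2][0] = min over k of (A[2][0] + B[0][0] = 8 + 9 = 17, A[2][1] + B[1][0] = 7 + 3 = 10, A[2][2] + B[2][0] = -4 + 10 = 6) = 6 (attained at k = 2)
  C[2][1] = min over k of (A[2][0] + B[0][1] = 8 + -3 = 5, A[2][1] + B[1][1] = 7 + 6 = 13, A[2][2] + B[2][1] = -4 + 6 = 2) = 2 (attained at k = 2)
  C[2][2] = min over k of (A[2][0] + B[0][2] = 8 + 7 = 15, A[2][1] + B[1][2] = 7 + 10 = 17, A[2][2] + B[2][2] = -4 + -4 = -8) = -8 (attained at k = 2)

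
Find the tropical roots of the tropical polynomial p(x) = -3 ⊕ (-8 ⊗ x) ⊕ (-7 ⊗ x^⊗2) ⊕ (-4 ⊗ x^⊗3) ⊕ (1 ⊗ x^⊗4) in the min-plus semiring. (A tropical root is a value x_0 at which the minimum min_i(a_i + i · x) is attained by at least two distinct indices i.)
Roots: {-5, -3, -1, 5}

Each tropical root is a break point of the lower envelope of the lines y = a_i + i · x (there are 5 lines, with slopes 0, 1, ..., 4). Only the lines that attain the minimum somewhere contribute to roots; other lines are dominated. Here the surviving (envelope) indices are i = 4, i = 3, i = 2, i = 1, i = 0.
Intersections between consecutive envelope lines give the roots: for adjacent envelope indices i < j the intersection is x = (a_i − a_j) / (j − i). Reading off the sorted break points: {-5, -3, -1, 5}.
Verification: at each break x_0, at least two indices attain the minimum of min_i(a_i + i · x_0).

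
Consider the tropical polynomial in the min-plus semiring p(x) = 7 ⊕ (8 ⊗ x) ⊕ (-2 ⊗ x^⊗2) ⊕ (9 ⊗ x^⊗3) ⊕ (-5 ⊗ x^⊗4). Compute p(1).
p(1) = -1

A tropical monomial a ⊗ x^⊗i evaluates to a + i · x. Evaluating each term at x = 1:
  Term 0 contributes 7 + 0 · 1 = 7
  Term 1 contributes 8 + 1 · 1 = 9
  Term 2 contributes -2 + 2 · 1 = 0
  Term 3 contributes 9 + 3 · 1 = 12
  Term 4 contributes -5 + 4 · 1 = -1
p(1) = ⊕ of these = min[7, 9, 0, 12, -1] = -1.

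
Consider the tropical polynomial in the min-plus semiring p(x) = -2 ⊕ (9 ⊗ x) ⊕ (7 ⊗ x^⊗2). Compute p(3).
p(3) = -2

A tropical monomial a ⊗ x^⊗i evaluates to a + i · x. Evaluating each term at x = 3:
  Term 0 contributes -2 + 0 · 3 = -2
  Term 1 contributes 9 + 1 · 3 = 12
  Term 2 contributes 7 + 2 · 3 = 13
p(3) = ⊕ of these = min[-2, 12, 13] = -2.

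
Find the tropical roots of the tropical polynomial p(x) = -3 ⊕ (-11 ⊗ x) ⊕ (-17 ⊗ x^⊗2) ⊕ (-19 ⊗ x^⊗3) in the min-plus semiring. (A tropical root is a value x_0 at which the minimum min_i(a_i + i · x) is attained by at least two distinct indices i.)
Roots: {2, 6, 8}

Each tropical root is a break point of the lower envelope of the lines y = a_i + i · x (there are 4 lines, with slopes 0, 1, ..., 3). Only the lines that attain the minimum somewhere contribute to roots; other lines are dominated. Here the surviving (envelope) indices are i = 3, i = 2, i = 1, i = 0.
Intersections between consecutive envelope lines give the roots: for adjacent envelope indices i < j the intersection is x = (a_i − a_j) / (j − i). Reading off the sorted break points: {2, 6, 8}.
Verification: at each break x_0, at least two indices attain the minimum of min_i(a_i + i · x_0).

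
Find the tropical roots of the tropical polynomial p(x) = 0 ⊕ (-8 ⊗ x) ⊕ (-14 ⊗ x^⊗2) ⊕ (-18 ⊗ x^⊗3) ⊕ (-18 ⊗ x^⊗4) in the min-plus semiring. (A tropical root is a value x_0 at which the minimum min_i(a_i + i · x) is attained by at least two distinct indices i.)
Roots: {0, 4, 6, 8}

Each tropical root is a break point of the lower envelope of the lines y = a_i + i · x (there are 5 lines, with slopes 0, 1, ..., 4). Only the lines that attain the minimum somewhere contribute to roots; other lines are dominated. Here the surviving (envelope) indices are i = 4, i = 3, i = 2, i = 1, i = 0.
Intersections between consecutive envelope lines give the roots: for adjacent envelope indices i < j the intersection is x = (a_i − a_j) / (j − i). Reading off the sorted break points: {0, 4, 6, 8}.
Verification: at each break x_0, at least two indices attain the minimum of min_i(a_i + i · x_0).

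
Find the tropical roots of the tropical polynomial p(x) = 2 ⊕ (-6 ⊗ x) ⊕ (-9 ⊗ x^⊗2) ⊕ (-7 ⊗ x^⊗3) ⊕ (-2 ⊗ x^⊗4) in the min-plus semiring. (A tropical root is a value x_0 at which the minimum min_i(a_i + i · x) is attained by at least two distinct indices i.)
Roots: {-5, -2, 3, 8}

Each tropical root is a break point of the lower envelope of the lines y = a_i + i · x (there are 5 lines, with slopes 0, 1, ..., 4). Only the lines that attain the minimum somewhere contribute to roots; other lines are dominated. Here the surviving (envelope) indices are i = 4, i = 3, i = 2, i = 1, i = 0.
Intersections between consecutive envelope lines give the roots: for adjacent envelope indices i < j the intersection is x = (a_i − a_j) / (j − i). Reading off the sorted break points: {-5, -2, 3, 8}.
Verification: at each break x_0, at least two indices attain the minimum of min_i(a_i + i · x_0).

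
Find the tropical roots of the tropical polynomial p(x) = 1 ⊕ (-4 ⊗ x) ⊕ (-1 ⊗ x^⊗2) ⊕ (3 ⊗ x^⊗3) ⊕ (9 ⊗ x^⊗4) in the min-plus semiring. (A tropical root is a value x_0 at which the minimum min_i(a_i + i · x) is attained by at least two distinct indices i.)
Roots: {-6, -4, -3, 5}

Each tropical root is a break point of the lower envelope of the lines y = a_i + i · x (there are 5 lines, with slopes 0, 1, ..., 4). Only the lines that attain the minimum somewhere contribute to roots; other lines are dominated. Here the surviving (envelope) indices are i = 4, i = 3, i = 2, i = 1, i = 0.
Intersections between consecutive envelope lines give the roots: for adjacent envelope indices i < j the intersection is x = (a_i − a_j) / (j − i). Reading off the sorted break points: {-6, -4, -3, 5}.
Verification: at each break x_0, at least two indices attain the minimum of min_i(a_i + i · x_0).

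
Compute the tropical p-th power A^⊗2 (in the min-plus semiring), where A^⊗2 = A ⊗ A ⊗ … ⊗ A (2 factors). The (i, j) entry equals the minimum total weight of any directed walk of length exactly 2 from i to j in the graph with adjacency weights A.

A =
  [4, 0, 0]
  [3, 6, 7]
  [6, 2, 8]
A^⊗2 =
  [3, 2, 4]
  [7, 3, 3]
  [5, 6, 6]

Each entry (A^⊗2)_ij equals the minimum over all length-2 walks i = v_0 → v_1 → … → v_2 = j of Σ_t A[v_t][v_{t+1}]. For example, for (i, j) = (0, 2) we minimise over 3 possible intermediate vertex sequences; the minimum is 4, attained along the walk 0 → 0 → 2.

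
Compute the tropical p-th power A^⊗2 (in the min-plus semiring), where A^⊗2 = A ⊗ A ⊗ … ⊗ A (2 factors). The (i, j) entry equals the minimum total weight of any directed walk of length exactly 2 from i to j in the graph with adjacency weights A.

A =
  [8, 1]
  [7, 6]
A^⊗2 =
  [8, 7]
  [13, 8]

Each entry (A^⊗2)_ij equals the minimum over all length-2 walks i = v_0 → v_1 → … → v_2 = j of Σ_t A[v_t][v_{t+1}]. For example, for (i, j) = (0, 1) we minimise over 2 possible intermediate vertex sequences; the minimum is 7, attained along the walk 0 → 1 → 1.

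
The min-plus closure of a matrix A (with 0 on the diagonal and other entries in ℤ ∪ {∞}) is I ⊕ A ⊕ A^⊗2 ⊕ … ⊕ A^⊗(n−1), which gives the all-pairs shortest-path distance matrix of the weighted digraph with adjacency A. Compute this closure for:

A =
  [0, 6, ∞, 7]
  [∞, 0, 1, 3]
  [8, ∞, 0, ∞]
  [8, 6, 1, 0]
Closure =
  [0, 6, 7, 7]
  [9, 0, 1, 3]
  [8, 14, 0, 15]
  [8, 6, 1, 0]

This is the Floyd-Warshall all-pairs shortest-path computation. For each intermediate vertex k = 0, 1, …, 3, update dist[i][j] ← min(dist[i][j], dist[i][k] + dist[k][j]). The final matrix gives, for each (i, j), the minimum total weight of any directed path from i to j (possibly empty when i = j).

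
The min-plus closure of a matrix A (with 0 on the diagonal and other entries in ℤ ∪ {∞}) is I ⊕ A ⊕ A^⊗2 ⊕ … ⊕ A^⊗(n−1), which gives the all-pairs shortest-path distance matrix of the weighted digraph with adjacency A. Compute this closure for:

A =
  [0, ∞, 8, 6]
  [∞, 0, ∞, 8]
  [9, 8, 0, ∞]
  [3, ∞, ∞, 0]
Closure =
  [0, 16, 8, 6]
  [11, 0, 19, 8]
  [9, 8, 0, 15]
  [3, 19, 11, 0]

This is the Floyd-Warshall all-pairs shortest-path computation. For each intermediate vertex k = 0, 1, …, 3, update dist[i][j] ← min(dist[i][j], dist[i][k] + dist[k][j]). The final matrix gives, for each (i, j), the minimum total weight of any directed path from i to j (possibly empty when i = j).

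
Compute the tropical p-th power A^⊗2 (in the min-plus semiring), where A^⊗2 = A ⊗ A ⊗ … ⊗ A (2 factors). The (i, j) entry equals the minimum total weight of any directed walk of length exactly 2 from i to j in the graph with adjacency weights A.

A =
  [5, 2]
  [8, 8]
A^⊗2 =
  [10, 7]
  [13, 10]

Each entry (A^⊗2)_ij equals the minimum over all length-2 walks i = v_0 → v_1 → … → v_2 = j of Σ_t A[v_t][v_{t+1}]. For example, for (i, j) = (0, 1) we minimise over 2 possible intermediate vertex sequences; the minimum is 7, attained along the walk 0 → 0 → 1.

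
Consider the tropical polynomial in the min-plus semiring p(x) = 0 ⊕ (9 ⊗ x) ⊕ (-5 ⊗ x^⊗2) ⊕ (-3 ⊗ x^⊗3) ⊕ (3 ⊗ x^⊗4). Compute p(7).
p(7) = 0

A tropical monomial a ⊗ x^⊗i evaluates to a + i · x. Evaluating each term at x = 7:
  Term 0 contributes 0 + 0 · 7 = 0
  Term 1 contributes 9 + 1 · 7 = 16
  Term 2 contributes -5 + 2 · 7 = 9
  Term 3 contributes -3 + 3 · 7 = 18
  Term 4 contributes 3 + 4 · 7 = 31
p(7) = ⊕ of these = min[0, 16, 9, 18, 31] = 0.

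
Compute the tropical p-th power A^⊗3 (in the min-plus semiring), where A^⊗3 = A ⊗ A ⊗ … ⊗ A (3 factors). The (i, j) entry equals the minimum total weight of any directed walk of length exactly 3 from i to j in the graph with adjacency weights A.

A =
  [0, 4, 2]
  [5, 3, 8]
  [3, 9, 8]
A^⊗3 =
  [0, 4, 2]
  [5, 9, 7]
  [3, 7, 5]

Each entry (A^⊗3)_ij equals the minimum over all length-3 walks i = v_0 → v_1 → … → v_3 = j of Σ_t A[v_t][v_{t+1}]. For example, for (i, j) = (0, 2) we minimise over 9 possible intermediate vertex sequences; the minimum is 2, attained along the walk 0 → 0 → 0 → 2.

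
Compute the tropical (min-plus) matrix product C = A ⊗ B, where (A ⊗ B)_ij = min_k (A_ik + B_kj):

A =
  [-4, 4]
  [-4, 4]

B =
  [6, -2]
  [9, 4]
A ⊗ B =
  [2, -6]
  [2, -6]

Apply the min-plus product entry-by-entry:
  C[0][0] = min over k of (A[0][0] + B[0][0] = -4 + 6 = 2, A[0][1] + B[1][0] = 4 + 9 = 13) = 2 (attained at k = 0)
  C[0][1] = min over k of (A[0][0] + B[0][1] = -4 + -2 = -6, A[0][1] + B[1][1] = 4 + 4 = 8) = -6 (attained at k = 0)
  C[1][0] = min over k of (A[1][0] + B[0][0] = -4 + 6 = 2, A[1][1] + B[1][0] = 4 + 9 = 13) = 2 (attained at k = 0)
  C[1][1] = min over k of (A[1][0] + B[0][1] = -4 + -2 = -6, A[1][1] + B[1][1] = 4 + 4 = 8) = -6 (attained at k = 0)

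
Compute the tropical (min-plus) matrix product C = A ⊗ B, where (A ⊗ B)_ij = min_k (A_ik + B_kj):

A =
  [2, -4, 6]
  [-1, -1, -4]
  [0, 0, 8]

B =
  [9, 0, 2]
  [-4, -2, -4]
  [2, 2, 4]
A ⊗ B =
  [-8, -6, -8]
  [-5, -3, -5]
  [-4, -2, -4]

Apply the min-plus product entry-by-entry:
  C[0][0] = min over k of (A[0][0] + B[0][0] = 2 + 9 = 11, A[0][1] + B[1][0] = -4 + -4 = -8, A[0][2] + B[2][0] = 6 + 2 = 8) = -8 (attained at k = 1)
  C[0][1] = min over k of (A[0][0] + B[0][1] = 2 + 0 = 2, A[0][1] + B[1][1] = -4 + -2 = -6, A[0][2] + B[2][1] = 6 + 2 = 8) = -6 (attained at k = 1)
  C[0][2] = min over k of (A[0][0] + B[0][2] = 2 + 2 = 4, A[0][1] + B[1][2] = -4 + -4 = -8, A[0][2] + B[2][2] = 6 + 4 = 10) = -8 (attained at k = 1)
  C[1][0] = min over k of (A[1][0] + B[0][0] = -1 + 9 = 8, A[1][1] + B[1][0] = -1 + -4 = -5, A[1][2] + B[2][0] = -4 + 2 = -2) = -5 (attained at k = 1)
  C[1][1] = min over k of (A[1][0] + B[0][1] = -1 + 0 = -1, A[1][1] + B[1][1] = -1 + -2 = -3, A[1][2] + B[2][1] = -4 + 2 = -2) = -3 (attained at k = 1)
  C[1][2] = min over k of (A[1][0] + B[0][2] = -1 + 2 = 1, A[1][1] + B[1][2] = -1 + -4 = -5, A[1][2] + B[2][2] = -4 + 4 = 0) = -5 (attained at k = 1)
  C[2][0] = min over k of (A[2][0] + B[0][0] = 0 + 9 = 9, A[2][1] + B[1][0] = 0 + -4 = -4, A[2][2] + B[2][0] = 8 + 2 = 10) = -4 (attained at k = 1)
  C[2][1] = min over k of (A[2][0] + B[0][1] = 0 + 0 = 0, A[2][1] + B[1][1] = 0 + -2 = -2, A[2][2] + B[2][1] = 8 + 2 = 10) = -2 (attained at k = 1)
  C[2][2] = min over k of (A[2][0] + B[0][2] = 0 + 2 = 2, A[2][1] + B[1][2] = 0 + -4 = -4, A[2][2] + B[2][2] = 8 + 4 = 12) = -4 (attained at k = 1)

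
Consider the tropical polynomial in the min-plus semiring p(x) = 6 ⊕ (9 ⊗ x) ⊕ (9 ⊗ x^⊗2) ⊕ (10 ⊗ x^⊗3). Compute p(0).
p(0) = 6

A tropical monomial a ⊗ x^⊗i evaluates to a + i · x. Evaluating each term at x = 0:
  Term 0 contributes 6 + 0 · 0 = 6
  Term 1 contributes 9 + 1 · 0 = 9
  Term 2 contributes 9 + 2 · 0 = 9
  Term 3 contributes 10 + 3 · 0 = 10
p(0) = ⊕ of these = min[6, 9, 9, 10] = 6.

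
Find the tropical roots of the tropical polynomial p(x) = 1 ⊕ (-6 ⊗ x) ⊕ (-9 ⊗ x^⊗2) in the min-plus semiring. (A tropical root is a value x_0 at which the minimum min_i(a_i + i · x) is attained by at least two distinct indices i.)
Roots: {3, 7}

Each tropical root is a break point of the lower envelope of the lines y = a_i + i · x (there are 3 lines, with slopes 0, 1, ..., 2). Only the lines that attain the minimum somewhere contribute to roots; other lines are dominated. Here the surviving (envelope) indices are i = 2, i = 1, i = 0.
Intersections between consecutive envelope lines give the roots: for adjacent envelope indices i < j the intersection is x = (a_i − a_j) / (j − i). Reading off the sorted break points: {3, 7}.
Verification: at each break x_0, at least two indices attain the minimum of min_i(a_i + i · x_0).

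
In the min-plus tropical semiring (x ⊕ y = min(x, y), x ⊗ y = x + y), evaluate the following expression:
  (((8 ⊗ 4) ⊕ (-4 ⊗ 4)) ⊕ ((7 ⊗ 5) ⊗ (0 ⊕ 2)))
(((8 ⊗ 4) ⊕ (-4 ⊗ 4)) ⊕ ((7 ⊗ 5) ⊗ (0 ⊕ 2))) = 0

Expand innermost to outermost. Recall ⊕ takes the minimum of its arguments and ⊗ takes their sum. Working out the expression (((8 ⊗ 4) ⊕ (-4 ⊗ 4)) ⊕ ((7 ⊗ 5) ⊗ (0 ⊕ 2))) gives 0.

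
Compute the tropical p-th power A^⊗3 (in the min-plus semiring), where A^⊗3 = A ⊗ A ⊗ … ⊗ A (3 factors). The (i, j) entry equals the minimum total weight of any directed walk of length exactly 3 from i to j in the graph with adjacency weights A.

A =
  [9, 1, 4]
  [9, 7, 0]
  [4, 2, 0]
A^⊗3 =
  [5, 3, 1]
  [4, 2, 0]
  [4, 2, 0]

Each entry (A^⊗3)_ij equals the minimum over all length-3 walks i = v_0 → v_1 → … → v_3 = j of Σ_t A[v_t][v_{t+1}]. For example, for (i, j) = (0, 2) we minimise over 9 possible intermediate vertex sequences; the minimum is 1, attained along the walk 0 → 1 → 2 → 2.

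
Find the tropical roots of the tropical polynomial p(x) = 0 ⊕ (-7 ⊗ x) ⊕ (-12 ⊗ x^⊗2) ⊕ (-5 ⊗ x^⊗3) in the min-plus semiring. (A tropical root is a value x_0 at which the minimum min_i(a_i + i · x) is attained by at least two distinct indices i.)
Roots: {-7, 5, 7}

Each tropical root is a break point of the lower envelope of the lines y = a_i + i · x (there are 4 lines, with slopes 0, 1, ..., 3). Only the lines that attain the minimum somewhere contribute to roots; other lines are dominated. Here the surviving (envelope) indices are i = 3, i = 2, i = 1, i = 0.
Intersections between consecutive envelope lines give the roots: for adjacent envelope indices i < j the intersection is x = (a_i − a_j) / (j − i). Reading off the sorted break points: {-7, 5, 7}.
Verification: at each break x_0, at least two indices attain the minimum of min_i(a_i + i · x_0).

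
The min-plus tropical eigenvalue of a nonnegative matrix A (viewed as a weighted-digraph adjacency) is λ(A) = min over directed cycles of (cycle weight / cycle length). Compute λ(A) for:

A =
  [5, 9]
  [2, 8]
λ(A) = 5

Enumerate directed cycles and compute their means (weight / length). Sample:
  cycle 0 → 0: weight = 5, length = 1, mean = 5/1 ≈ 5.000
  cycle 1 → 1: weight = 8, length = 1, mean = 8/1 ≈ 8.000
  cycle 0 → 1 → 0: weight = 11, length = 2, mean = 11/2 ≈ 5.500
  cycle 1 → 0 → 1: weight = 11, length = 2, mean = 11/2 ≈ 5.500
Minimum mean = 5.000, attained e.g. along the cycle 0 → 0 with weight 5 and length 1. So λ(A) = 5/1 = 5.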